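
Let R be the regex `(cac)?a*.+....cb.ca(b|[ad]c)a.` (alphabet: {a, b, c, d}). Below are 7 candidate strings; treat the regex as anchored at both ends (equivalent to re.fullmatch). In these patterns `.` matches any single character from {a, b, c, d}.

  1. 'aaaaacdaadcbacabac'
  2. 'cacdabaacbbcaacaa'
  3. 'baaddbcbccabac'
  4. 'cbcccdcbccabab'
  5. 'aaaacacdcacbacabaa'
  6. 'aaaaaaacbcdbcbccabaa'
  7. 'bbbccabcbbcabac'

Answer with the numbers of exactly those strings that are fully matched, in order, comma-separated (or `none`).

1, 2, 3, 4, 5, 6, 7

1 → match
2 → match
3 → match
4 → match
5 → match
6 → match
7 → match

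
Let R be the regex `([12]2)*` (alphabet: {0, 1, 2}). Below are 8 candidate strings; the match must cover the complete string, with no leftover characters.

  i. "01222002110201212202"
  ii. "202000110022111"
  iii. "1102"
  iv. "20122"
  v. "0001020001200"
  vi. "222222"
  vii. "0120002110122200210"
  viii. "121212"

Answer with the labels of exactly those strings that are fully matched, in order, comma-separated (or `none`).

vi, viii

i → no match
ii → no match
iii → no match
iv → no match
v → no match
vi → match
vii → no match
viii → match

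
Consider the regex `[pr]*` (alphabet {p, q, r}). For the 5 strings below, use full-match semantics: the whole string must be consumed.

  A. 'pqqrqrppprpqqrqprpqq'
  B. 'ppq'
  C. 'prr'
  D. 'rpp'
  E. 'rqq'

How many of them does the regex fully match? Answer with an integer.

2

A → no match
B. 'ppq' → no match
C. 'prr' → match
D. 'rpp' → match
E. 'rqq' → no match
Total matched: 2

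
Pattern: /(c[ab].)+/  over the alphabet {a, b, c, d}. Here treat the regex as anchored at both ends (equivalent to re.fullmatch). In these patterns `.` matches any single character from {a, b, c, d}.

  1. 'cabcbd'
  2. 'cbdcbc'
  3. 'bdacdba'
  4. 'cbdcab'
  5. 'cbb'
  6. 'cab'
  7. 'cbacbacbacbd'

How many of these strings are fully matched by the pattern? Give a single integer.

6

1 → match
2 → match
3 → no match — must start with 'c'
4 → match
5 → match
6 → match
7 → match
Total matched: 6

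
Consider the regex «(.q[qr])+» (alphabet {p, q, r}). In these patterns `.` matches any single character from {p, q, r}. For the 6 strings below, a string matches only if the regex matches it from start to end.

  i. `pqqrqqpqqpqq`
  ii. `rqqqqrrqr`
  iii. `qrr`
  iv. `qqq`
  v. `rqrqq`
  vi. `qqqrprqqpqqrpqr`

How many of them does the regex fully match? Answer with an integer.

3

i → match
ii → match
iii → no match
iv → match
v → no match
vi → no match
Total matched: 3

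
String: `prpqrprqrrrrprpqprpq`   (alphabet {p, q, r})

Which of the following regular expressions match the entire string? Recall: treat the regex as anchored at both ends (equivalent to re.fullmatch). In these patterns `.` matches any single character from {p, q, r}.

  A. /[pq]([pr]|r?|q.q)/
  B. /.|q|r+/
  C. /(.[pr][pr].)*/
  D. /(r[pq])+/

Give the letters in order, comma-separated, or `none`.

C

A → no match
B → no match
C → match
D → no match — must start with `r`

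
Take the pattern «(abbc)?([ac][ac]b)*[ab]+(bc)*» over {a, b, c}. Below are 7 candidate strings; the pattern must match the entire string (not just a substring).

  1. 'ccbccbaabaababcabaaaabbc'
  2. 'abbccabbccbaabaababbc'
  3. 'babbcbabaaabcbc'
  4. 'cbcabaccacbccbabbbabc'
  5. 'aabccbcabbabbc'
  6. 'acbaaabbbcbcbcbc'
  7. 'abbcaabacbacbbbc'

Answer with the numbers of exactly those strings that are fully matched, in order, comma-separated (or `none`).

1 → no match
2 → no match
3 → no match
4 → no match
5 → match
6 → match
7 → match

5, 6, 7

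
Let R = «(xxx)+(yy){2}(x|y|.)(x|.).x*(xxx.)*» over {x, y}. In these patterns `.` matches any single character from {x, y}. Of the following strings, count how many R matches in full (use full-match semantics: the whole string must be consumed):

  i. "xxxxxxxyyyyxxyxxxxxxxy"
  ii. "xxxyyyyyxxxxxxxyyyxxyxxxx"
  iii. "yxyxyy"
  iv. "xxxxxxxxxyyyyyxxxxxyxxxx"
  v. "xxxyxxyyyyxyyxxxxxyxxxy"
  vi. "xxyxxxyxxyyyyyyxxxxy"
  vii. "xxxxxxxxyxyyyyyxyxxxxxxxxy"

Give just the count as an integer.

i → no match
ii → no match
iii. "yxyxyy" → no match — must start with "xxx"
iv → match
v → no match
vi → no match — must start with "xxx"
vii → no match
Total matched: 1

1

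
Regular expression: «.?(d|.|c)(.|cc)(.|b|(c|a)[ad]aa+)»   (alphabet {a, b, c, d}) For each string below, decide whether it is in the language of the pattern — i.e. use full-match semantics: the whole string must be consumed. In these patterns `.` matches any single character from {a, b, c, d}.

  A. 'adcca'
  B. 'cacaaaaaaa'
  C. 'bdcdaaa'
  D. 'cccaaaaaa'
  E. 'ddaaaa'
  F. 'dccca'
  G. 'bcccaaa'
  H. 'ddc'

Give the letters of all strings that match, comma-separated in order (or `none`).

A, B, C, D, E, F, G, H

A → match
B → match
C → match
D → match
E → match
F → match
G → match
H → match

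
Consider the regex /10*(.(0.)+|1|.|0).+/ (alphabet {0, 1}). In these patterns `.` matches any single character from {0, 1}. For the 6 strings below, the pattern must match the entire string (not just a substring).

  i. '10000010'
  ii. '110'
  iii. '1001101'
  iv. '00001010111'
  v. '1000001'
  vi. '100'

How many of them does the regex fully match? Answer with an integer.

i → match
ii → match
iii → match
iv → no match — must start with '1'
v → match
vi → match
Total matched: 5

5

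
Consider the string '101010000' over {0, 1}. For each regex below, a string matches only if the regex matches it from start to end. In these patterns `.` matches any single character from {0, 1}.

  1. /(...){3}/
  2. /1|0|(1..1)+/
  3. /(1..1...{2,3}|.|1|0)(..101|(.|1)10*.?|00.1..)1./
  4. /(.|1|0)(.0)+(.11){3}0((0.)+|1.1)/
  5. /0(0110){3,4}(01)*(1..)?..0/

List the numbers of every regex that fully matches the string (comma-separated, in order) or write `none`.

1

1 → match
2 → no match
3 → no match
4 → no match
5 → no match — must start with '00110'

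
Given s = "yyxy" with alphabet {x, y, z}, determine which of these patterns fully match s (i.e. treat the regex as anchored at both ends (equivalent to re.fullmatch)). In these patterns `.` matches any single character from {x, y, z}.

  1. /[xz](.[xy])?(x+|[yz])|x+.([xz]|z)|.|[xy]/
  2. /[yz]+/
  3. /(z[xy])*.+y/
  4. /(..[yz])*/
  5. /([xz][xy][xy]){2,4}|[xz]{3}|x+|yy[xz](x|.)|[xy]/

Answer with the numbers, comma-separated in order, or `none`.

1 → no match
2 → no match
3 → match
4 → no match
5 → match

3, 5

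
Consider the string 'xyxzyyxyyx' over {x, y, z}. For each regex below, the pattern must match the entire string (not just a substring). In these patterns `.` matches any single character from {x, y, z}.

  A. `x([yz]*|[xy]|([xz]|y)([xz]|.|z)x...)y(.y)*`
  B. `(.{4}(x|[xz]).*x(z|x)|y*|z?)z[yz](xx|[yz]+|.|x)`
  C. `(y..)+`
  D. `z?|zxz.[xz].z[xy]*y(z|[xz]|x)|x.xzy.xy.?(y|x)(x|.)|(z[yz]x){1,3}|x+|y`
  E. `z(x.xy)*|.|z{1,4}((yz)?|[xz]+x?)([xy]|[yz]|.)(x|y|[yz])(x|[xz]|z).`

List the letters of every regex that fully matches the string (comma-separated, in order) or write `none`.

D

A → no match
B → no match
C → no match — must start with 'y'
D → match
E → no match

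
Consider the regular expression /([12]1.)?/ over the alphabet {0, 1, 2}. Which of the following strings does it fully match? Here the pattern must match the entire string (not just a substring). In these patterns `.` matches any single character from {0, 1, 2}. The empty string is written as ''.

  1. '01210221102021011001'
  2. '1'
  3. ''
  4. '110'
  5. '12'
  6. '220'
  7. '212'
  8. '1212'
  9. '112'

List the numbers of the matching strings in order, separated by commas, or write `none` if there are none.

3, 4, 7, 9

1 → no match
2 → no match
3 → match
4 → match
5 → no match
6 → no match
7 → match
8 → no match
9 → match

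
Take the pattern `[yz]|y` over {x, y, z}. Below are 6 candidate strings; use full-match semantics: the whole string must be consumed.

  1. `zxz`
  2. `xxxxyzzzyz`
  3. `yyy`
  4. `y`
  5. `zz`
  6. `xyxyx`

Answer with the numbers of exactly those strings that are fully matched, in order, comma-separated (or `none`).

1. `zxz` → no match
2. `xxxxyzzzyz` → no match
3. `yyy` → no match
4. `y` → match
5. `zz` → no match
6. `xyxyx` → no match

4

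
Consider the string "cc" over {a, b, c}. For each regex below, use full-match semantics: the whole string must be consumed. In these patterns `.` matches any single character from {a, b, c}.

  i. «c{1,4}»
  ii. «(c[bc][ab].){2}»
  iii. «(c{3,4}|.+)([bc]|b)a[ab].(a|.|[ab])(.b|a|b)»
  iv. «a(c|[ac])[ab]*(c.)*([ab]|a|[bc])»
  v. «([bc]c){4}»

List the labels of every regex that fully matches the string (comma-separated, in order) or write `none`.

i → match
ii → no match
iii → no match
iv → no match — must start with "a"
v → no match

i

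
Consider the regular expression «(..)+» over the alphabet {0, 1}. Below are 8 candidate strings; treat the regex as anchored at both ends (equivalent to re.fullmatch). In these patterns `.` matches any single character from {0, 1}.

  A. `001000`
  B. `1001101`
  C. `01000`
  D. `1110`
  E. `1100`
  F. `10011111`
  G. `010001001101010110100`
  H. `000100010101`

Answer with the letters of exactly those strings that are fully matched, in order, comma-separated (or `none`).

A, D, E, F, H

A → match
B → no match
C → no match
D → match
E → match
F → match
G → no match
H → match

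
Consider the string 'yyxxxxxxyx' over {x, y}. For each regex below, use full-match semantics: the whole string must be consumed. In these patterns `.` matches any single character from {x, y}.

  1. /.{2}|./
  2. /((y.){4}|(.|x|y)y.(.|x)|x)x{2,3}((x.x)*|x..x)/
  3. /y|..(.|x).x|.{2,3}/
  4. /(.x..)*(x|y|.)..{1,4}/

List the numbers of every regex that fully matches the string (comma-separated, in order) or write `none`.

1 → no match
2 → match
3 → no match
4 → no match

2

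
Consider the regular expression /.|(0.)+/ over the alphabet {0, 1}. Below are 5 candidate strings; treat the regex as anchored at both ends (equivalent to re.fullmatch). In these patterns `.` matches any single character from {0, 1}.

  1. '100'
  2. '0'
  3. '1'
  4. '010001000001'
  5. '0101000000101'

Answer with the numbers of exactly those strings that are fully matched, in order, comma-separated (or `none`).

2, 3, 4

1. '100' → no match
2. '0' → match
3. '1' → match
4. '010001000001' → match
5 → no match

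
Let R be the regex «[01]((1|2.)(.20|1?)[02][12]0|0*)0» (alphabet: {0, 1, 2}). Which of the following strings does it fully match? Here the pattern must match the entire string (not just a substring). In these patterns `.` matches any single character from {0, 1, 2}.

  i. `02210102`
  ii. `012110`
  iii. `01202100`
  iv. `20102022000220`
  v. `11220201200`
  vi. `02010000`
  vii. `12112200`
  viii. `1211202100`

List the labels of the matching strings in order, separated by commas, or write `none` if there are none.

i → no match — must end with `0`
ii → no match
iii → no match
iv → no match
v → no match
vi → no match
vii → match
viii → match

vii, viii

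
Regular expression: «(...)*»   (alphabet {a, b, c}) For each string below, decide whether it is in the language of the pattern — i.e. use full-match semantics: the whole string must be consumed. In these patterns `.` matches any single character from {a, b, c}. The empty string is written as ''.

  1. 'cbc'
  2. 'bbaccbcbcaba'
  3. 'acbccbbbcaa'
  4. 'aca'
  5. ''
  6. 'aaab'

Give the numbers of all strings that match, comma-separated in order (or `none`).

1, 2, 4, 5

1 → match
2 → match
3 → no match
4 → match
5 → match
6 → no match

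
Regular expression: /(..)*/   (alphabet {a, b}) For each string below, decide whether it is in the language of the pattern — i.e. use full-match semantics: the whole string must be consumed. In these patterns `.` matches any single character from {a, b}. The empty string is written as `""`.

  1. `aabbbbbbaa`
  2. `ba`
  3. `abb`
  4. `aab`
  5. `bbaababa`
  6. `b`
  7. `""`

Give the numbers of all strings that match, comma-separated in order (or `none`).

1, 2, 5, 7

1 → match
2 → match
3 → no match
4 → no match
5 → match
6 → no match
7 → match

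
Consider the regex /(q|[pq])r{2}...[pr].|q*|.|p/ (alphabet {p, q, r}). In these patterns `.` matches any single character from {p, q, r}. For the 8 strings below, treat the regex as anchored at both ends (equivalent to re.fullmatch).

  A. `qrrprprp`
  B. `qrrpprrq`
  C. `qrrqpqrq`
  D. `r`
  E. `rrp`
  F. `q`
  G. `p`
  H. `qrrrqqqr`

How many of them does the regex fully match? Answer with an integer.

A → match
B → match
C → match
D → match
E → no match
F → match
G → match
H → no match
Total matched: 6

6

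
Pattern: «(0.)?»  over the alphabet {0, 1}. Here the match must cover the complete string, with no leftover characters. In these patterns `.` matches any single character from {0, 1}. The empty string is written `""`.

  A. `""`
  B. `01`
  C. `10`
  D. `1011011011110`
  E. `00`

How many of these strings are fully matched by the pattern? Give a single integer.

3

A → match
B → match
C → no match
D → no match
E → match
Total matched: 3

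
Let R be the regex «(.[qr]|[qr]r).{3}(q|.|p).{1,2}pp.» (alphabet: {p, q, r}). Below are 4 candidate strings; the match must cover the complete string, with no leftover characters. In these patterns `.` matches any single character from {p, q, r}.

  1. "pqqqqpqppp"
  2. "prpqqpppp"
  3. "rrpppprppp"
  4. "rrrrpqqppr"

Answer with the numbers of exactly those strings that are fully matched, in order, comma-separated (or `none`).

1 → match
2 → no match
3 → match
4 → match

1, 3, 4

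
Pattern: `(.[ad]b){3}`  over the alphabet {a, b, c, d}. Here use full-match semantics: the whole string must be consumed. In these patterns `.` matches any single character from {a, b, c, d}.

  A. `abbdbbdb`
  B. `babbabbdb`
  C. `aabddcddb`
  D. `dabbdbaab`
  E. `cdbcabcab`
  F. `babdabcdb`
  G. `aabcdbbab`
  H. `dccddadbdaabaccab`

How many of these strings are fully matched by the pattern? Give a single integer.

A → no match
B → match
C → no match
D → match
E → match
F → match
G → match
H → no match
Total matched: 5

5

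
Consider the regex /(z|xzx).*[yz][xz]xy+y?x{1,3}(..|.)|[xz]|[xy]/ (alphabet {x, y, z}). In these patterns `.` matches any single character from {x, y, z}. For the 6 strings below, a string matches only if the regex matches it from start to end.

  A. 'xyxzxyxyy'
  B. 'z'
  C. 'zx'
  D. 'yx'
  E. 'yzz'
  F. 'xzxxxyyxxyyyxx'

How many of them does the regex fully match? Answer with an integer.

2

A → no match
B → match
C → no match
D → no match
E → no match
F → match
Total matched: 2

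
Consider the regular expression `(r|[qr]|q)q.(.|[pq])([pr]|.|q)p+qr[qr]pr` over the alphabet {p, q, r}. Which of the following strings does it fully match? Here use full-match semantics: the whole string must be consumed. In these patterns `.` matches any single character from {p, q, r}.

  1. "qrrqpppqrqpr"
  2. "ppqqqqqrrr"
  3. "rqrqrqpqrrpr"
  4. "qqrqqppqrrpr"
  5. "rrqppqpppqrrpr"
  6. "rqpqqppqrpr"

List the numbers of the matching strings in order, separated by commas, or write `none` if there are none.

1 → no match
2 → no match — must end with "pr"
3 → no match
4 → match
5 → no match
6 → no match

4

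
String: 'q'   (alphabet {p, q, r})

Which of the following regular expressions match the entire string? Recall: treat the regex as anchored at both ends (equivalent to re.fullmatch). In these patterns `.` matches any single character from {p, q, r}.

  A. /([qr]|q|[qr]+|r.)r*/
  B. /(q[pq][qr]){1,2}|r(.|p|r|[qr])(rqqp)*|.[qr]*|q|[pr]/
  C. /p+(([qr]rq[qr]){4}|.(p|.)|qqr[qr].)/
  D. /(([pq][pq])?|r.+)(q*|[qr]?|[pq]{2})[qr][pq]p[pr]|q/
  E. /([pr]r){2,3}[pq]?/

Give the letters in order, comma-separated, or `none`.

A, B, D

A → match
B → match
C → no match — must start with 'p'
D → match
E → no match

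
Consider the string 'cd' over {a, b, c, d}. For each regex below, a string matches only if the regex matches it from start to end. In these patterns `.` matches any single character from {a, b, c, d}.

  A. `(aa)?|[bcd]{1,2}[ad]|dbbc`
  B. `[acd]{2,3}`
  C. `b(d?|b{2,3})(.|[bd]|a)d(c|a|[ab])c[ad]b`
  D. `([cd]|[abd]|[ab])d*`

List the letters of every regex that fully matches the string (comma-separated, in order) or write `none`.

A, B, D

A → match
B → match
C → no match — must start with 'b'
D → match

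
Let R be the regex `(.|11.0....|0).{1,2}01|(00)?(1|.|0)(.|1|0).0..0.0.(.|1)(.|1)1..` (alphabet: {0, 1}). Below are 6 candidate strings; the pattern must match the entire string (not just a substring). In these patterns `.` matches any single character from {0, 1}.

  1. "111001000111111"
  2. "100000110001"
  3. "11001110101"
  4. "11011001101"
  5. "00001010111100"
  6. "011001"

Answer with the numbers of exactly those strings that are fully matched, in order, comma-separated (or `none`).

1 → match
2. "100000110001" → no match
3. "11001110101" → match
4. "11011001101" → no match
5 → no match
6. "011001" → no match

1, 3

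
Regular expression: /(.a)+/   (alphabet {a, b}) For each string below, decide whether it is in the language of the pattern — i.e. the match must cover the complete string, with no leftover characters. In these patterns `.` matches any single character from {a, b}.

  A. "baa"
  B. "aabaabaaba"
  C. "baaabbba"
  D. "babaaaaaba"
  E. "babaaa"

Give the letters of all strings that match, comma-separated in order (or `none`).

D, E

A. "baa" → no match
B. "aabaabaaba" → no match
C. "baaabbba" → no match
D. "babaaaaaba" → match
E. "babaaa" → match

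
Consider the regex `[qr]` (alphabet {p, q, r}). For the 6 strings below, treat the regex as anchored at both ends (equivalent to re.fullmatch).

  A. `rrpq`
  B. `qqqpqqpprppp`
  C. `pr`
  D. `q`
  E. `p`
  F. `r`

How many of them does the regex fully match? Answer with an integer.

A. `rrpq` → no match
B. `qqqpqqpprppp` → no match
C. `pr` → no match
D. `q` → match
E. `p` → no match
F. `r` → match
Total matched: 2

2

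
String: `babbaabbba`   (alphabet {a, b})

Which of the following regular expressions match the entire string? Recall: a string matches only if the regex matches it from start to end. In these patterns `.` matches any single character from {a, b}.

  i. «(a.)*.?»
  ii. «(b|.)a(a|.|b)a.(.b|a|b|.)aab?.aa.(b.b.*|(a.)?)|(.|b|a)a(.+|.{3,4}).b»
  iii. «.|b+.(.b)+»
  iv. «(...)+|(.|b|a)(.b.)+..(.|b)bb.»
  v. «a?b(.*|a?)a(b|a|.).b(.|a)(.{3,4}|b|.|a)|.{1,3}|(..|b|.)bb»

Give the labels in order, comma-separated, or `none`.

iv, v

i → no match
ii → no match
iii → no match
iv → match
v → match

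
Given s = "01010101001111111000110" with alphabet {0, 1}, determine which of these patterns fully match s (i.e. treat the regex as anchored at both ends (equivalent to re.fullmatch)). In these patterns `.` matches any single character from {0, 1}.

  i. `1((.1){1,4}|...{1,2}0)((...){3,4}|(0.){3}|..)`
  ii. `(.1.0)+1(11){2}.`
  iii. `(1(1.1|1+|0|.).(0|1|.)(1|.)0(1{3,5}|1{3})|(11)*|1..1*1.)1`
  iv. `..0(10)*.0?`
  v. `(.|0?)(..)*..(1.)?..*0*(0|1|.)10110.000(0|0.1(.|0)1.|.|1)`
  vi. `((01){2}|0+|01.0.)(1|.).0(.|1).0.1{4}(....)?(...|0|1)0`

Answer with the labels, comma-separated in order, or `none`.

i → no match — must start with "1"
ii → no match
iii → no match — must end with "1"
iv → no match
v → no match
vi → match

vi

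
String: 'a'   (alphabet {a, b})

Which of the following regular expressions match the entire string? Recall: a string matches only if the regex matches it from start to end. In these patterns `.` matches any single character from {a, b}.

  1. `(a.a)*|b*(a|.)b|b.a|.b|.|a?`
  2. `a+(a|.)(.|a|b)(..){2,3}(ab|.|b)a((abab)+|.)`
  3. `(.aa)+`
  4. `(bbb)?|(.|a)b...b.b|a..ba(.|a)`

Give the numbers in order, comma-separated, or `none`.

1 → match
2 → no match
3 → no match — must end with 'aa'
4 → no match

1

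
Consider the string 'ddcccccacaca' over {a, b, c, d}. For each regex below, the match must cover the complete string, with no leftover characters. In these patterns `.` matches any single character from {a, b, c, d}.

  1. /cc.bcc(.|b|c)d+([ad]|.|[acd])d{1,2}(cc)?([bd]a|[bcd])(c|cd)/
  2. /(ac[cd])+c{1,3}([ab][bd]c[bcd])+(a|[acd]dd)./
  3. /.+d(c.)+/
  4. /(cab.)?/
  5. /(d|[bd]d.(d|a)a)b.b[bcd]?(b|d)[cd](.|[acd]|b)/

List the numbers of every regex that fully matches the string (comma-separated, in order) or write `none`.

1 → no match — must start with 'cc'
2 → no match — must start with 'ac'
3 → match
4 → no match
5 → no match

3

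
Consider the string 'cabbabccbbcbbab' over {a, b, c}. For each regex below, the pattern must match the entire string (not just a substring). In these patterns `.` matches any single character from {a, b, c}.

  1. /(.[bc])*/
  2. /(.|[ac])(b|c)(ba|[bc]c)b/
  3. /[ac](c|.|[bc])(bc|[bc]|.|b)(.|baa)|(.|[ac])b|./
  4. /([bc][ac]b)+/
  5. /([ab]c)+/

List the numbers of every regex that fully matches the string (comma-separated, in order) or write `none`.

4

1 → no match
2 → no match
3 → no match
4 → match
5 → no match — must end with 'c'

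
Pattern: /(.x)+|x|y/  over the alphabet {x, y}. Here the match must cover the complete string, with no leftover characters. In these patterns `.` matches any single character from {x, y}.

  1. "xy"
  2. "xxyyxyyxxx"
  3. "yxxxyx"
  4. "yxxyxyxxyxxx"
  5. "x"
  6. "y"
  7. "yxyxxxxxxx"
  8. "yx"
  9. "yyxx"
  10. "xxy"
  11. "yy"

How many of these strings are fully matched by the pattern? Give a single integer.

1 → no match
2 → no match
3 → match
4 → no match
5 → match
6 → match
7 → match
8 → match
9 → no match
10 → no match
11 → no match
Total matched: 5

5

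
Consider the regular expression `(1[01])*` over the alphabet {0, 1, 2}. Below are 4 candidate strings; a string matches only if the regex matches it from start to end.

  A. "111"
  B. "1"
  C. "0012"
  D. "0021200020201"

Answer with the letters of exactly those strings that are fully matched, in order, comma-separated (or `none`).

A → no match
B → no match
C → no match
D → no match

none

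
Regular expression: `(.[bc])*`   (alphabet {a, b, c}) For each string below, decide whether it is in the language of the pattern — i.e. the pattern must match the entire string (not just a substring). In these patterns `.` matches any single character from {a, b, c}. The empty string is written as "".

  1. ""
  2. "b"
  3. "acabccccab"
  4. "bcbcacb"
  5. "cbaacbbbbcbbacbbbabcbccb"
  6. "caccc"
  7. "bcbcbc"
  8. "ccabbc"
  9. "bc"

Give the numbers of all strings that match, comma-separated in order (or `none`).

1, 3, 7, 8, 9

1. "" → match
2. "b" → no match
3. "acabccccab" → match
4. "bcbcacb" → no match
5 → no match
6. "caccc" → no match
7. "bcbcbc" → match
8. "ccabbc" → match
9. "bc" → match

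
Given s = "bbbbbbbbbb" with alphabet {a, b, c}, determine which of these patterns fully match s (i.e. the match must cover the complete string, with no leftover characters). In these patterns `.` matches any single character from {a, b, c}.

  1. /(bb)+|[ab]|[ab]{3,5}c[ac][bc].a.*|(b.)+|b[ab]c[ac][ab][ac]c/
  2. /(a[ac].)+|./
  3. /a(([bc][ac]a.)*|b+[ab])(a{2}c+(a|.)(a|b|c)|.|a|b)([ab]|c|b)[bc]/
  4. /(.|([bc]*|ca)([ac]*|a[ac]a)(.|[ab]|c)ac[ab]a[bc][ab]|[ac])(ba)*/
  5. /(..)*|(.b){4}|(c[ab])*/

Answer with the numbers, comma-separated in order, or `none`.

1 → match
2 → no match
3 → no match — must start with "a"
4 → no match
5 → match

1, 5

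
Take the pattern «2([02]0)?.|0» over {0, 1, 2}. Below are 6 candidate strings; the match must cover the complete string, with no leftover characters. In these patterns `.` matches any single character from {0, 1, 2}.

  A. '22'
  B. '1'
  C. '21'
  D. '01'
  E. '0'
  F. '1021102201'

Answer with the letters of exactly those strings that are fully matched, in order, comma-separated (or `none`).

A, C, E

A → match
B → no match
C → match
D → no match
E → match
F → no match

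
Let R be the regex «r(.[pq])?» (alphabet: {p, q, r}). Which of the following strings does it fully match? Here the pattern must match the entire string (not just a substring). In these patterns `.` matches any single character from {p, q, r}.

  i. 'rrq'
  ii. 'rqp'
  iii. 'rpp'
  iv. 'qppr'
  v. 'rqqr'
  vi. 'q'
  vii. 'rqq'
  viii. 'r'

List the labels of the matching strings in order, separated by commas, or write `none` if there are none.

i, ii, iii, vii, viii

i. 'rrq' → match
ii. 'rqp' → match
iii. 'rpp' → match
iv. 'qppr' → no match — must start with 'r'
v. 'rqqr' → no match
vi. 'q' → no match — must start with 'r'
vii. 'rqq' → match
viii. 'r' → match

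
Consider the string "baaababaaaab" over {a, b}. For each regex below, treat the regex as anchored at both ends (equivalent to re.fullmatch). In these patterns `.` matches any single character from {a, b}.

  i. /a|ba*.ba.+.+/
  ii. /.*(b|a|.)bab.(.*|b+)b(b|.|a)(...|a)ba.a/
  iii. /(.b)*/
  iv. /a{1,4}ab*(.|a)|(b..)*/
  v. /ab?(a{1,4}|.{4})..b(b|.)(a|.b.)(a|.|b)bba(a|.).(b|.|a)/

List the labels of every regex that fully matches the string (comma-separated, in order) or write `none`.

i → match
ii → no match — must end with "a"
iii → no match
iv → no match
v → no match — must start with "a"

i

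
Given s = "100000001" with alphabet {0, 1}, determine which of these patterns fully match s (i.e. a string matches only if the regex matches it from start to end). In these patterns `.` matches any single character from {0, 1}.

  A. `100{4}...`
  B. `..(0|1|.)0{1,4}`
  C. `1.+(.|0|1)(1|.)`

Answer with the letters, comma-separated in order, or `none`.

A → match
B → no match — must end with "0"
C → match

A, C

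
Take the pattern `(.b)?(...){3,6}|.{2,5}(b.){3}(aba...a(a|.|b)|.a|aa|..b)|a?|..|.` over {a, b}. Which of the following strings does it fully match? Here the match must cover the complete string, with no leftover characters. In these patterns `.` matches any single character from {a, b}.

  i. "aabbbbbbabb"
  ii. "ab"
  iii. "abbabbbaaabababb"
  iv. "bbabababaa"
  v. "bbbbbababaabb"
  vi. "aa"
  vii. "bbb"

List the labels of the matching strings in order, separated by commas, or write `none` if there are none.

i → match
ii → match
iii → no match
iv → no match
v → match
vi → match
vii → no match

i, ii, v, vi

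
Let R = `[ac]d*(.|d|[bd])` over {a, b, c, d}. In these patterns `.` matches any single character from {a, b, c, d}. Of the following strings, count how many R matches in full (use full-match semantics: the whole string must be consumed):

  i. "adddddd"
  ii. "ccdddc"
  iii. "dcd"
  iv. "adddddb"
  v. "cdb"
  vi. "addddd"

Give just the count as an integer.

4

i → match
ii → no match
iii → no match
iv → match
v → match
vi → match
Total matched: 4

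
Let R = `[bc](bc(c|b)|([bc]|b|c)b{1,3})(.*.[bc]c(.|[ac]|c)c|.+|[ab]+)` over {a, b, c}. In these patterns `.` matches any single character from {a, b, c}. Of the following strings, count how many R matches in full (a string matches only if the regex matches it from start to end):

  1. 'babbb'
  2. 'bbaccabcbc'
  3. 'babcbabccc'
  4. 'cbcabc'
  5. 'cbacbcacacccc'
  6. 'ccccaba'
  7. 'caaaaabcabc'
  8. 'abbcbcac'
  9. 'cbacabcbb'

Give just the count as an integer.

0

1 → no match
2 → no match
3 → no match
4 → no match
5 → no match
6 → no match
7 → no match
8 → no match
9 → no match
Total matched: 0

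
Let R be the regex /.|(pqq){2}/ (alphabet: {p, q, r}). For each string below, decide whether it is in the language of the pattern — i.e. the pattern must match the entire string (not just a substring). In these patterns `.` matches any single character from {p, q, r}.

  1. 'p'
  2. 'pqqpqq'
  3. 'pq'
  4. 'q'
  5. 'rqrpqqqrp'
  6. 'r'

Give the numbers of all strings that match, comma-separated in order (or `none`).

1 → match
2 → match
3 → no match
4 → match
5 → no match
6 → match

1, 2, 4, 6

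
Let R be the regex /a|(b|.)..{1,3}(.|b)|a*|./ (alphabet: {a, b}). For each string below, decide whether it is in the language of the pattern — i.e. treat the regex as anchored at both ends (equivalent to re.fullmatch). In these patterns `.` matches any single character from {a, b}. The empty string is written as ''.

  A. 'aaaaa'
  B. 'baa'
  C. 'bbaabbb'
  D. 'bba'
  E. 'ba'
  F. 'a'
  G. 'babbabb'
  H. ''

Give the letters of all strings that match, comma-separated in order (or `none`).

A → match
B → no match
C → no match
D → no match
E → no match
F → match
G → no match
H → match

A, F, H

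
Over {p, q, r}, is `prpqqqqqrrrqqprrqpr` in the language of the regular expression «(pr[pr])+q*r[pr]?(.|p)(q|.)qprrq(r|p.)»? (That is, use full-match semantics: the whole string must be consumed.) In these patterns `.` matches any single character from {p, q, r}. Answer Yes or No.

Yes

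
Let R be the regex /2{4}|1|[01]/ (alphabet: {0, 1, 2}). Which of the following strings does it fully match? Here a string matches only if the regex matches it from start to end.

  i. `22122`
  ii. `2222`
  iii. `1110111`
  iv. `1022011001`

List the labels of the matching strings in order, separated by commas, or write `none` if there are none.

i → no match
ii → match
iii → no match
iv → no match

ii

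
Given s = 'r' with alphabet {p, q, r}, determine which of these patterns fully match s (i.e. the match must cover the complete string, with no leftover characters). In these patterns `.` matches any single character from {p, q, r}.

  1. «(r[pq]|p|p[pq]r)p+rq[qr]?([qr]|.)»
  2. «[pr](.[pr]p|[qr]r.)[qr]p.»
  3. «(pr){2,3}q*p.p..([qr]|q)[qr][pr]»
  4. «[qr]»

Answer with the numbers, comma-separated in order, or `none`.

4

1 → no match
2 → no match
3 → no match — must start with 'pr'
4 → match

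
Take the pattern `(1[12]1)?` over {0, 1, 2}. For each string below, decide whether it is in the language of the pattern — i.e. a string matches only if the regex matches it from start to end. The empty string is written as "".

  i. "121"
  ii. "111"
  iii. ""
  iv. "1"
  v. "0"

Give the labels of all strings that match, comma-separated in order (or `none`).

i, ii, iii

i → match
ii → match
iii → match
iv → no match
v → no match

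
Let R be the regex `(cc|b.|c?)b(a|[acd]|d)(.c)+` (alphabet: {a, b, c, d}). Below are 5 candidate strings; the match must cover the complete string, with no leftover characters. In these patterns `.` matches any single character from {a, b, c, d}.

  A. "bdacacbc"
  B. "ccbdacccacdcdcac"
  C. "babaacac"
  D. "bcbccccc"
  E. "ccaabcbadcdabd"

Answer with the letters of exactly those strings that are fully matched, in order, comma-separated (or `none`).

A → match
B → match
C → match
D → match
E → no match — must end with "c"

A, B, C, D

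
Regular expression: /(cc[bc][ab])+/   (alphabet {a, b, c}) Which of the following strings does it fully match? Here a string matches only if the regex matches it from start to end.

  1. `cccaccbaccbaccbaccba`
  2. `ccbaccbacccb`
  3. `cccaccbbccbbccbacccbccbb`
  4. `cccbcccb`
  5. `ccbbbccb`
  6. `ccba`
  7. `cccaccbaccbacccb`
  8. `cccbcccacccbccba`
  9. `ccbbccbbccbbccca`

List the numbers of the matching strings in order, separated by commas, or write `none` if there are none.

1, 2, 3, 4, 6, 7, 8, 9

1 → match
2. `ccbaccbacccb` → match
3 → match
4. `cccbcccb` → match
5. `ccbbbccb` → no match
6. `ccba` → match
7 → match
8 → match
9 → match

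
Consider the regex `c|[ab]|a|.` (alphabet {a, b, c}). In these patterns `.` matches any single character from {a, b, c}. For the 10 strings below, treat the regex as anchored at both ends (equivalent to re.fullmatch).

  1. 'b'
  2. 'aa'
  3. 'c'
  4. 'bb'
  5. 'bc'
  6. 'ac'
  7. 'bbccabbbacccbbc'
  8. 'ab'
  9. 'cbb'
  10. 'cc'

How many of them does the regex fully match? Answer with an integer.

1 → match
2 → no match
3 → match
4 → no match
5 → no match
6 → no match
7 → no match
8 → no match
9 → no match
10 → no match
Total matched: 2

2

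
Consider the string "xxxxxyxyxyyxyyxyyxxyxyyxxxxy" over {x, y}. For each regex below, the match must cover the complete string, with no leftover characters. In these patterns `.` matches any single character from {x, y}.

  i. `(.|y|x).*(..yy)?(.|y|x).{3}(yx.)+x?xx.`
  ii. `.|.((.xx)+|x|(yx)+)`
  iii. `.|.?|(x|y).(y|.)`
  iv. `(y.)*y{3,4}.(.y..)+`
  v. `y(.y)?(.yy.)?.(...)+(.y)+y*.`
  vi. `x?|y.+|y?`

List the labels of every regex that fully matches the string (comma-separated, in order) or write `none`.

i → match
ii → no match
iii → no match
iv → no match
v → no match — must start with "y"
vi → no match

i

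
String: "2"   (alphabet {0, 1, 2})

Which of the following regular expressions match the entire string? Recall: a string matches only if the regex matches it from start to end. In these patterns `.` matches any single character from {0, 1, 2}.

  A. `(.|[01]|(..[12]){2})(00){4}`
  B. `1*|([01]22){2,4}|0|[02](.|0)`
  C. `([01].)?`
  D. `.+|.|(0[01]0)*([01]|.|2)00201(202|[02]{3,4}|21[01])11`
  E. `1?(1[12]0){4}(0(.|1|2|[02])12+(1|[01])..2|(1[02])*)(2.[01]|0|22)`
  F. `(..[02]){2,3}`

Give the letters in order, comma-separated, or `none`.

D

A → no match — must end with "00"
B → no match
C → no match
D → match
E → no match
F → no match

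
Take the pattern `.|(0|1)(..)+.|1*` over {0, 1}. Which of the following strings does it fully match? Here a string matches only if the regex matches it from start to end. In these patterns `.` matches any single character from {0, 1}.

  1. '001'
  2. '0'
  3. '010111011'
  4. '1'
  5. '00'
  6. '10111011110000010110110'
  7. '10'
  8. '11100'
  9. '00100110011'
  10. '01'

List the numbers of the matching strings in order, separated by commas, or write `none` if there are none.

1. '001' → no match
2. '0' → match
3. '010111011' → no match
4. '1' → match
5. '00' → no match
6 → no match
7. '10' → no match
8. '11100' → no match
9. '00100110011' → no match
10. '01' → no match

2, 4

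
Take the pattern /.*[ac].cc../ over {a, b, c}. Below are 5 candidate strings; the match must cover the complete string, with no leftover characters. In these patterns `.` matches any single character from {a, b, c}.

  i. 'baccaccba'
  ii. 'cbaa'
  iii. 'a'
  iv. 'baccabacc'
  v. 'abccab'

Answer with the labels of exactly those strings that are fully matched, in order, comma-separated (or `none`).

i. 'baccaccba' → match
ii. 'cbaa' → no match
iii. 'a' → no match
iv. 'baccabacc' → no match
v. 'abccab' → match

i, v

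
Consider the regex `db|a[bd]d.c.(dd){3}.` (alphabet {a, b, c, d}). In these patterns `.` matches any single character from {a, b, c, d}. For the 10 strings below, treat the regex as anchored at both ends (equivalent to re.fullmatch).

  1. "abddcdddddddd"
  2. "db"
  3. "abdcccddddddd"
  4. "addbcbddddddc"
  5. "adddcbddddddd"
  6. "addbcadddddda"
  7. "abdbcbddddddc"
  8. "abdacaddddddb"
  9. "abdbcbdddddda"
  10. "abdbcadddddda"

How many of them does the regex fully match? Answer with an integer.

10

1 → match
2 → match
3 → match
4 → match
5 → match
6 → match
7 → match
8 → match
9 → match
10 → match
Total matched: 10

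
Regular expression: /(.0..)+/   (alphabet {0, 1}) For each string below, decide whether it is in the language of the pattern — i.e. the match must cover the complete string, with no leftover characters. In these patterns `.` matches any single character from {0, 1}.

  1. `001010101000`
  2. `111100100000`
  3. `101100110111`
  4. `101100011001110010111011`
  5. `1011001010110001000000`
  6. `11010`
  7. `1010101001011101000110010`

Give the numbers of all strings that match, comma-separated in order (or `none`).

1 → match
2 → no match
3 → no match
4 → no match
5 → no match
6 → no match
7 → no match

1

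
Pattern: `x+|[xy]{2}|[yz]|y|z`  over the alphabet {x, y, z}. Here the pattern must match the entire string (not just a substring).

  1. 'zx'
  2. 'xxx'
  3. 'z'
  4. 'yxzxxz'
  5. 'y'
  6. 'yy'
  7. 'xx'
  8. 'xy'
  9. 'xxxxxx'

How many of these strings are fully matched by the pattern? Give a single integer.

7

1 → no match
2 → match
3 → match
4 → no match
5 → match
6 → match
7 → match
8 → match
9 → match
Total matched: 7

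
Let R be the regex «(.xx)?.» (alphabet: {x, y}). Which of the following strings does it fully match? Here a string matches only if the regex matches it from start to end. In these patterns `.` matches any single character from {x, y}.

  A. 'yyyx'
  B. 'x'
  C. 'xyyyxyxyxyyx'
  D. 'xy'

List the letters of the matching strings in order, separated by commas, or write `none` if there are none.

B

A → no match
B → match
C → no match
D → no match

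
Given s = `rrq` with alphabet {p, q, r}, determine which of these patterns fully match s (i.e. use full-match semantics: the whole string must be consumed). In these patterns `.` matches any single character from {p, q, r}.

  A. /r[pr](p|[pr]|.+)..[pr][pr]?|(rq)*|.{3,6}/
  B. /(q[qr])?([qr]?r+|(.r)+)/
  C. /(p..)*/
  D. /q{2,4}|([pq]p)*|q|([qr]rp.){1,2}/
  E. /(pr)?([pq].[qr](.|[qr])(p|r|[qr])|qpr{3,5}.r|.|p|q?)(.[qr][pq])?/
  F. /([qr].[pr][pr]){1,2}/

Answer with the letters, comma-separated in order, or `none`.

A, E

A → match
B → no match — must end with `r`
C → no match
D → no match
E → match
F → no match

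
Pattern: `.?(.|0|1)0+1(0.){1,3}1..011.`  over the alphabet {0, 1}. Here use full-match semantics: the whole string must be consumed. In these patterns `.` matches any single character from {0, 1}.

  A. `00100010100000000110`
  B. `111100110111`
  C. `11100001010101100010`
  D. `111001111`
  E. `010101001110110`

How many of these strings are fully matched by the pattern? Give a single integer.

1

A → no match
B. `111100110111` → no match
C → no match
D. `111001111` → no match
E → match
Total matched: 1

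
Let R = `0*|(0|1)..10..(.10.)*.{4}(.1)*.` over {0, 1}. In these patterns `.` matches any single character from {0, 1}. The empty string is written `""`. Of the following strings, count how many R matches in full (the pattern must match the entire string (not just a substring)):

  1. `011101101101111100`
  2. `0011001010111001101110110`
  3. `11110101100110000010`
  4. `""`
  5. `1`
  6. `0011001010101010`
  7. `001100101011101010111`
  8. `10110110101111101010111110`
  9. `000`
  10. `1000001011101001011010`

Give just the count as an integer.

5

1 → no match
2 → no match
3 → match
4. `""` → match
5. `1` → no match
6 → match
7 → no match
8 → match
9. `000` → match
10 → no match
Total matched: 5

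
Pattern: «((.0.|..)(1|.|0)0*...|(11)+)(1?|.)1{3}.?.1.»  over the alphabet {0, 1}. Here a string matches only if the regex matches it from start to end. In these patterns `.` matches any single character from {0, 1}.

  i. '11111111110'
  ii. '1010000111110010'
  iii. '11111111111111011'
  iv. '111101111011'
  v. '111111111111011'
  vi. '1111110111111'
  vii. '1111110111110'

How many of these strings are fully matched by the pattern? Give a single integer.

i → match
ii → match
iii → match
iv → match
v → match
vi → match
vii → match
Total matched: 7

7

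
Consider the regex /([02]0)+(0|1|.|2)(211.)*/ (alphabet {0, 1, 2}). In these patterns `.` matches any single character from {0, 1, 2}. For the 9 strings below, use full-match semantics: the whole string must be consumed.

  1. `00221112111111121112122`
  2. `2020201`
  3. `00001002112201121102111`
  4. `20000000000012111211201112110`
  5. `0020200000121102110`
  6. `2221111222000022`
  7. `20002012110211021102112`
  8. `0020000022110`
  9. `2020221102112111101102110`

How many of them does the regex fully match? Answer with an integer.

4

1 → no match
2 → match
3 → no match
4 → no match
5 → match
6 → no match
7 → match
8 → match
9 → no match
Total matched: 4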